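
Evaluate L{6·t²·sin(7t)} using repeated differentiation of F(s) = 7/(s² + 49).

F(s) = 7/(s² + 49). F'(s) = -14s/(s² + 49)². F''(s) = -14(49 - 3s²)/(s² + 49)³ = (42s² - 686)/(s² + 49)³. So L{t²·sin(7t)} = (-1)² F''(s) = (42s² - 686)/(s² + 49)³. Then L{6·t²·sin(7t)} = 6·(42s² - 686)/(s² + 49)³ = (252s² - 4116)/(s² + 49)³

Final answer: (252s² - 4116)/(s² + 49)³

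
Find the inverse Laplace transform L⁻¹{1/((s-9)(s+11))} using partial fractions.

Decompose: A/(s-9) + B/(s+11). A = 1/20, B = -1/20. f(t) = (e^(9t) - e^(-11t))/20

Final answer: (e^(9t) - e^(-11t))/20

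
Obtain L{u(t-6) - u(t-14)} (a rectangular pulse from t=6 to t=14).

L{u(t-a)} = e^(-as)/s. L{u(t-6) - u(t-14)} = (e^(-6s) - e^(-14s))/s

Final answer: (e^(-6s) - e^(-14s))/s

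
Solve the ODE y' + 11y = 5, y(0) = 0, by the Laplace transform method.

sY + 11Y = 5/s. Y = 5/(s(s+11)). Partial fractions: Y = 5/11/s - 5/11/(s+11)

Final answer: y(t) = 5/11(1 - e^(-11t))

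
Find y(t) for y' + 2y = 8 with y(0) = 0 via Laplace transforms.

sY + 2Y = 8/s. Y = 8/(s(s+2)). Partial fractions: Y = 4/s - 4/(s+2)

Final answer: y(t) = 4(1 - e^(-2t))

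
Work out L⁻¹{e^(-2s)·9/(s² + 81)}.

L⁻¹{9/(s² + 81)} = sin(9t). By the time shift theorem, L⁻¹{e^(-as)F(s)} = u(t-a)f(t-a) with a=2, so L⁻¹{e^(-2s)·9/(s² + 81)} = u(t-2)·sin(9(t-2))

Final answer: u(t-2)·sin(9(t-2))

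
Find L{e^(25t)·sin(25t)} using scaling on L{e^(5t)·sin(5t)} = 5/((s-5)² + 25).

Scaling with a=5: L{e^(25t)·sin(25t)} = (1/5) · 5/((s/5-5)² + 25). Simplifying: 25/((s-25)² + 625)

Final answer: 25/((s-25)² + 625)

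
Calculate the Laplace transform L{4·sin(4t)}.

L{sin(ωt)} = ω/(s² + ω²), so L{sin(4t)} = 4/(s² + 16). Then L{4·sin(4t)} = 4·4/(s² + 16) = 16/(s² + 16)

Final answer: 16/(s² + 16)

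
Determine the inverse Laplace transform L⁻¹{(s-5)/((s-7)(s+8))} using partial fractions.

Using partial fractions, f(t) = (2e^(7t) + 13e^(-8t))/15

Final answer: (2e^(7t) + 13e^(-8t))/15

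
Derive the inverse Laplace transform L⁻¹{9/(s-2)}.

L⁻¹{1/(s-a)} = e^(at), so L⁻¹{1/(s-2)} = e^(2t), and L⁻¹{9/(s-2)} = 9·e^(2t)

Final answer: 9·e^(2t)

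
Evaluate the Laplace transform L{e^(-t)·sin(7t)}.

L{e^(at)·sin(ωt)} = ω/((s-a)² + ω²), so L{e^(-t)·sin(7t)} = 7/((s+1)² + 49)

Final answer: 7/((s+1)² + 49)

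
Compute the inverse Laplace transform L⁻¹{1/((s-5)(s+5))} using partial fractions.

Decompose: A/(s-5) + B/(s+5). A = 1/10, B = -1/10. f(t) = (e^(5t) - e^(-5t))/10

Final answer: (e^(5t) - e^(-5t))/10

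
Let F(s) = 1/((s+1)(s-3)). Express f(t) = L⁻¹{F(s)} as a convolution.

1/((s+1)(s-3)) = (1/(s+1))·(1/(s-3)) = L{e^(-t)}·L{e^(3t)}. So f(t) = e^(-t)*e^(3t) = ∫₀ᵗ e^(-τ)·e^(3(t-τ)) dτ

Final answer: ∫₀ᵗ e^(-τ)·e^(3(t-τ)) dτ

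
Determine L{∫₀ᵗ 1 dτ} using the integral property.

L{∫₀ᵗ f(τ)dτ} = F(s)/s with f(t) = 1. F(s) = 1/s, so L{∫₀ᵗ 1 dτ} = (1/s)/s = 1/s². (Check: ∫₀ᵗ 1 dτ = t.)

Final answer: 1/s²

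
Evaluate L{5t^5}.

L{t^n} = n!/s^(n+1). So L{5t^5} = 5·5!/s^6 = 600/s^6

Final answer: 600/s^6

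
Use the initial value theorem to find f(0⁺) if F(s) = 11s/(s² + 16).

f(0⁺) = lim_{s→∞} s·11s/(s² + 16) = lim_{s→∞} 11s²/(s² + 16) = 11

Final answer: 11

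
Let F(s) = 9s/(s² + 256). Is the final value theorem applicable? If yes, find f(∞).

The final value theorem requires all poles of sF(s) in the left half-plane. sF(s) = 9s²/(s² + 256) has poles at s = ±16i (imaginary axis). Theorem does NOT apply (oscillatory system).

Final answer: Not applicable (oscillatory)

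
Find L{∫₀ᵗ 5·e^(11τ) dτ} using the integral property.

L{∫₀ᵗ f(τ)dτ} = F(s)/s with F(s) = 5/(s-11), so L{∫₀ᵗ 5·e^(11τ) dτ} = 5/(s(s-11))

Final answer: 5/(s(s-11))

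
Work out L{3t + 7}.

L{3t + 7} = 3·L{t} + 7·L{1} = 3/s² + 7/s

Final answer: 3/s² + 7/s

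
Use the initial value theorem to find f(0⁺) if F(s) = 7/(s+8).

f(0⁺) = lim_{s→∞} s·7/(s+8) = lim_{s→∞} 7s/(s+8) = 7

Final answer: 7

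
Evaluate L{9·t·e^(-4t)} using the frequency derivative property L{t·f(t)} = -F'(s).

L{e^(-4t)} = 1/(s+4). By frequency derivative: L{t·e^(-4t)} = -d/ds[1/(s+4)] = -(-1)/(s+4)² = 1/(s+4)². Then L{9·t·e^(-4t)} = 9·1/(s+4)² = 9/(s+4)²

Final answer: 9/(s+4)²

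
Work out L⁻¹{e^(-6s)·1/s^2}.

L⁻¹{1/s^2} = t. By the time shift theorem, L⁻¹{e^(-as)F(s)} = u(t-a)f(t-a) with a=6, so L⁻¹{e^(-6s)·1/s^2} = u(t-6)·(t-6)

Final answer: u(t-6)·(t-6)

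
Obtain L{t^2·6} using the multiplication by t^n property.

L{6} = 6/s. d^1/ds^1[1/s] = -1/s². d^2/ds^2[1/s] = 2/s^3. So L{t^2} = (-1)^{2}·2/s^3 = 2/s^3. Then L{t^2·6} = 6·2/s^3 = 12/s^3

Final answer: 12/s^3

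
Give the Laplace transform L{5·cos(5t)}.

L{cos(ωt)} = s/(s² + ω²), so L{cos(5t)} = s/(s² + 25). Then L{5·cos(5t)} = 5·s/(s² + 25) = 5s/(s² + 25)

Final answer: 5s/(s² + 25)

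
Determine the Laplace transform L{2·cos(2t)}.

L{cos(ωt)} = s/(s² + ω²), so L{cos(2t)} = s/(s² + 4). Then L{2·cos(2t)} = 2·s/(s² + 4) = 2s/(s² + 4)

Final answer: 2s/(s² + 4)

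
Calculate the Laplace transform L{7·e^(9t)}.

L{e^(at)} = 1/(s-a), so L{e^(9t)} = 1/(s-9). Then L{7·e^(9t)} = 7/(s-9)

Final answer: 7/(s-9)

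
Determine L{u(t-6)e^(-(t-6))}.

u(t-a)f(t-a) with f(t)=e^(-t). L{e^(-t)} = 1/(s+1). By time shift: e^(-6s)/(s+1)

Final answer: e^(-6s)/(s+1)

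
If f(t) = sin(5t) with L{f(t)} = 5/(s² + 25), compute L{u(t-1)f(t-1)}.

Time shift theorem: L{u(t-a)f(t-a)} = e^(-as)F(s). Here a=1, F(s) = 5/(s² + 25), so L{u(t-1)f(t-1)} = e^(-s)·5/(s² + 25)

Final answer: e^(-s)·5/(s² + 25)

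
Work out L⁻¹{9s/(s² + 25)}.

This is the form c·s/(s² + a²) with a = 5, c = 9. L⁻¹ = 9·cos(5t)

Final answer: 9·cos(5t)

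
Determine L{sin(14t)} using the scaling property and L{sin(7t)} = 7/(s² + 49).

Using L{f(at)} = (1/a)F(s/a) with a=2: L{sin(14t)} = (1/2) · 7/((s/2)² + 49) = (1/2) · 7·4/(s² + 196) = 14/(s² + 196)

Final answer: 14/(s² + 196)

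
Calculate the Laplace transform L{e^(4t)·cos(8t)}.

L{e^(at)·cos(ωt)} = (s-a)/((s-a)² + ω²), so L{e^(4t)·cos(8t)} = (s-4)/((s-4)² + 64)

Final answer: (s-4)/((s-4)² + 64)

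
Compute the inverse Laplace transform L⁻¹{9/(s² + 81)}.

L⁻¹{9/(s² + 81)} = sin(9t)

Final answer: sin(9t)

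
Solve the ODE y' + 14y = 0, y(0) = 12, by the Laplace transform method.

L{y'} + 14L{y} = 0. sY - 12 + 14Y = 0. Y(s+14) = 12. Y = 12/(s+14)

Final answer: y(t) = 12e^(-14t)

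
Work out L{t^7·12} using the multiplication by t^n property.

L{12} = 12/s. d^1/ds^1[1/s] = -1/s². d^2/ds^2[1/s] = 2/s^3. d^3/ds^3[1/s] = -6/s^4. d^4/ds^4[1/s] = 24/s^5. d^5/ds^5[1/s] = -120/s^6. d^6/ds^6[1/s] = 720/s^7. d^7/ds^7[1/s] = -5040/s^8. So L{t^7} = (-1)^{7}·-5040/s^8 = 5040/s^8. Then L{t^7·12} = 12·5040/s^8 = 60480/s^8

Final answer: 60480/s^8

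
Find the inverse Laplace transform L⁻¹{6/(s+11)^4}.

L⁻¹{n!/(s-a)^(n+1)} = t^n·e^(at), so L⁻¹{6/(s+11)^4} = t^3·e^(-11t)

Final answer: t^3·e^(-11t)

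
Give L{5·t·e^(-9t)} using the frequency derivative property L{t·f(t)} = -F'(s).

L{e^(-9t)} = 1/(s+9). By frequency derivative: L{t·e^(-9t)} = -d/ds[1/(s+9)] = -(-1)/(s+9)² = 1/(s+9)². Then L{5·t·e^(-9t)} = 5·1/(s+9)² = 5/(s+9)²

Final answer: 5/(s+9)²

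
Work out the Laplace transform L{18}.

L{18} = 18 · L{1} = 18/s

Final answer: 18/s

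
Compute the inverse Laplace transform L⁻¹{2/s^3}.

L⁻¹{n!/s^(n+1)} = t^n with n=2. So L⁻¹{2/s^3} = t^2

Final answer: t^2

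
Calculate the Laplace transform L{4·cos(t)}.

L{cos(ωt)} = s/(s² + ω²), so L{cos(t)} = s/(s² + 1). Then L{4·cos(t)} = 4·s/(s² + 1) = 4s/(s² + 1)

Final answer: 4s/(s² + 1)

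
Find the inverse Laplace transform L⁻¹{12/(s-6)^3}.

L⁻¹{n!/(s-a)^(n+1)} = t^n·e^(at) with n=2, a=6. So L⁻¹{2/(s-6)^3} = t^2·e^(6t), and L⁻¹{12/(s-6)^3} = (12/2)·t^2·e^(6t) = 6·t^2·e^(6t)

Final answer: 6·t^2·e^(6t)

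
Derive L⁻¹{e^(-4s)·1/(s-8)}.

L⁻¹{1/(s-8)} = e^(8t). By the time shift theorem, L⁻¹{e^(-as)F(s)} = u(t-a)f(t-a) with a=4, so L⁻¹{e^(-4s)·1/(s-8)} = u(t-4)·e^(8(t-4))

Final answer: u(t-4)·e^(8(t-4))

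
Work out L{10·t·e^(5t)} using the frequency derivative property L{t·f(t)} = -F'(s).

L{e^(5t)} = 1/(s-5). By frequency derivative: L{t·e^(5t)} = -d/ds[1/(s-5)] = -(-1)/(s-5)² = 1/(s-5)². Then L{10·t·e^(5t)} = 10·1/(s-5)² = 10/(s-5)²

Final answer: 10/(s-5)²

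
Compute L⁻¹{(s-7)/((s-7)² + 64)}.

Using frequency shift: L⁻¹{(s-a)/((s-a)² + b²)} = e^(at)cos(bt). Here a=7, b=8

Final answer: e^(7t)·cos(8t)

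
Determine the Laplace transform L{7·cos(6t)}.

L{cos(ωt)} = s/(s² + ω²), so L{cos(6t)} = s/(s² + 36). Then L{7·cos(6t)} = 7·s/(s² + 36) = 7s/(s² + 36)

Final answer: 7s/(s² + 36)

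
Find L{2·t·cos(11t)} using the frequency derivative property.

L{cos(11t)} = s/(s² + 121). Derivative: d/ds[s/(s² + 121)] = [(s² + 121) - s·2s]/(s² + 121)² = (121 - s²)/(s² + 121)². So L{t·cos(11t)} = -F'(s) = (s² - 121)/(s² + 121)². Then L{2·t·cos(11t)} = 2·(s² - 121)/(s² + 121)²

Final answer: 2·(s² - 121)/(s² + 121)²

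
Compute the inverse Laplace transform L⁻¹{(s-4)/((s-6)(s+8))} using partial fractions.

Using partial fractions, f(t) = (2e^(6t) + 12e^(-8t))/14

Final answer: (2e^(6t) + 12e^(-8t))/14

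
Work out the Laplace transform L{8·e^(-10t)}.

L{e^(at)} = 1/(s-a), so L{e^(-10t)} = 1/(s+10). Then L{8·e^(-10t)} = 8/(s+10)

Final answer: 8/(s+10)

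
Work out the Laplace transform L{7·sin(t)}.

L{sin(ωt)} = ω/(s² + ω²), so L{sin(t)} = 1/(s² + 1). Then L{7·sin(t)} = 7·1/(s² + 1) = 7/(s² + 1)

Final answer: 7/(s² + 1)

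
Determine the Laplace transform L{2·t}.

L{t^n} = n!/s^(n+1), so L{t} = 1/s^2. Then L{2·t} = 2·1/s^2 = 2/s^2

Final answer: 2/s^2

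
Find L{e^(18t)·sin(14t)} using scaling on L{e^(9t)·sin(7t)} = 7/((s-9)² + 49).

Scaling with a=2: L{e^(18t)·sin(14t)} = (1/2) · 7/((s/2-9)² + 49). Simplifying: 14/((s-18)² + 196)

Final answer: 14/((s-18)² + 196)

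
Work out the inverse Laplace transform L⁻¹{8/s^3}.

L⁻¹{n!/s^(n+1)} = t^n with n=2. So L⁻¹{2/s^3} = t^2, and L⁻¹{8/s^3} = (8/2)·t^2 = 4·t^2

Final answer: 4·t^2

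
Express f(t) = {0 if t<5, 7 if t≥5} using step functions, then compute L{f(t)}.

f(t) = 7·u(t-5). L{u(t-5)} = e^(-5s)/s, so L{f(t)} = 7·e^(-5s)/s

Final answer: 7·e^(-5s)/s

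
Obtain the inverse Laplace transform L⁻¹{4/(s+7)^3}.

L⁻¹{n!/(s-a)^(n+1)} = t^n·e^(at) with n=2, a=-7. So L⁻¹{2/(s+7)^3} = t^2·e^(-7t), and L⁻¹{4/(s+7)^3} = (4/2)·t^2·e^(-7t) = 2·t^2·e^(-7t)

Final answer: 2·t^2·e^(-7t)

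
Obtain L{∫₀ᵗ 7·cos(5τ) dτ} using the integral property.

L{∫₀ᵗ f(τ)dτ} = F(s)/s with F(s) = 7s/(s² + 25), so the result is (7s/(s² + 25))/s = 7/(s² + 25)

Final answer: 7/(s² + 25)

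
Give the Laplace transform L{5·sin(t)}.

L{sin(ωt)} = ω/(s² + ω²), so L{sin(t)} = 1/(s² + 1). Then L{5·sin(t)} = 5·1/(s² + 1) = 5/(s² + 1)

Final answer: 5/(s² + 1)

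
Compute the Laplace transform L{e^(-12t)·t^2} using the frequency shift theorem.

L{e^(at)·t^n} = n!/(s-a)^(n+1), so L{e^(-12t)·t^2} = 2/(s+12)^3

Final answer: 2/(s+12)^3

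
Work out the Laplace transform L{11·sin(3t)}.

L{sin(ωt)} = ω/(s² + ω²), so L{sin(3t)} = 3/(s² + 9). Then L{11·sin(3t)} = 11·3/(s² + 9) = 33/(s² + 9)

Final answer: 33/(s² + 9)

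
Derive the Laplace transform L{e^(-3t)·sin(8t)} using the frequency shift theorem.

Frequency shift: L{e^(at)f(t)} = F(s-a). L{e^(-3t)·sin(8t)} = 8/((s+3)² + 64)

Final answer: 8/((s+3)² + 64)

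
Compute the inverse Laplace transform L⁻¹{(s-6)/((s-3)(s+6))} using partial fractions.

Using partial fractions, f(t) = (-3e^(3t) + 12e^(-6t))/9

Final answer: (-3e^(3t) + 12e^(-6t))/9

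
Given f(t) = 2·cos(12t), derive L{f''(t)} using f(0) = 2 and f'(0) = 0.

F(s) = 2s/(s² + 144). L{f''(t)} = s²F(s) - sf(0) - f'(0) = 2s³/(s² + 144) - 2s = (2s³ - 2s(s² + 144))/(s² + 144) = -288s/(s² + 144)

Final answer: -288s/(s² + 144)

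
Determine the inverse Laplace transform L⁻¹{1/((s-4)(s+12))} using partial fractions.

Decompose: A/(s-4) + B/(s+12). A = 1/16, B = -1/16. f(t) = (e^(4t) - e^(-12t))/16

Final answer: (e^(4t) - e^(-12t))/16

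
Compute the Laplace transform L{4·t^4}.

L{t^n} = n!/s^(n+1), so L{t^4} = 24/s^5. Then L{4·t^4} = 4·24/s^5 = 96/s^5

Final answer: 96/s^5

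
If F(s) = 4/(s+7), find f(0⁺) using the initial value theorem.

f(0⁺) = lim_{s→∞} s·4/(s+7) = lim_{s→∞} 4s/(s+7) = 4

Final answer: 4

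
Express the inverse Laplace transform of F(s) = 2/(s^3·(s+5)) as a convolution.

2/(s^3·(s+5)) = (2/s^3)·(1/(s+5)) = L{t^2}·L{e^(-5t)}. So f(t) = t^2*e^(-5t) = ∫₀ᵗ τ^2·e^(-5(t-τ)) dτ

Final answer: ∫₀ᵗ τ^2·e^(-5(t-τ)) dτ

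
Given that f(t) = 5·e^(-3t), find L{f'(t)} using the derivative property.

f(0) = 5, F(s) = 5/(s+3). L{f'(t)} = s·F(s) - f(0) = 5s/(s+3) - 5 = (5s - 5(s+3))/(s+3) = -15/(s+3)

Final answer: -15/(s+3)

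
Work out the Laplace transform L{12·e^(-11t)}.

L{e^(at)} = 1/(s-a), so L{e^(-11t)} = 1/(s+11). Then L{12·e^(-11t)} = 12/(s+11)

Final answer: 12/(s+11)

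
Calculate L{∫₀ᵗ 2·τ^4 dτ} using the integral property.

L{∫₀ᵗ f(τ)dτ} = F(s)/s with f(t) = 2t^4. F(s) = 48/s^5, so L{∫₀ᵗ 2·τ^4 dτ} = (48/s^5)/s = 48/s^6. (Check: ∫₀ᵗ 2·τ^4 dτ = 2t^5/5.)

Final answer: 48/s^6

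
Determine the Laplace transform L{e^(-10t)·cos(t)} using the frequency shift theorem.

Frequency shift: L{e^(at)f(t)} = F(s-a). L{e^(-10t)·cos(t)} = (s+10)/((s+10)² + 1)

Final answer: (s+10)/((s+10)² + 1)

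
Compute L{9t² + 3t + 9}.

L{9t² + 3t + 9} = 9·2/s³ + 3/s² + 9/s = 18/s³ + 3/s² + 9/s

Final answer: 18/s³ + 3/s² + 9/s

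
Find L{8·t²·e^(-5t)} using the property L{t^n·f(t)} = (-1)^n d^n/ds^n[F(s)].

L{e^(-5t)} = 1/(s+5). d/ds[1/(s+5)] = -1/(s+5)². d²/ds²[1/(s+5)] = 2/(s+5)³. So L{t²·e^(-5t)} = (-1)² · 2/(s+5)³ = 2/(s+5)³. Then L{8·t²·e^(-5t)} = 8·2/(s+5)³ = 16/(s+5)³

Final answer: 16/(s+5)³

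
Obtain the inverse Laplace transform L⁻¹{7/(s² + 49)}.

L⁻¹{7/(s² + 49)} = sin(7t)

Final answer: sin(7t)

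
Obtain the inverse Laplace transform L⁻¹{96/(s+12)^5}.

L⁻¹{n!/(s-a)^(n+1)} = t^n·e^(at) with n=4, a=-12. So L⁻¹{24/(s+12)^5} = t^4·e^(-12t), and L⁻¹{96/(s+12)^5} = (96/24)·t^4·e^(-12t) = 4·t^4·e^(-12t)

Final answer: 4·t^4·e^(-12t)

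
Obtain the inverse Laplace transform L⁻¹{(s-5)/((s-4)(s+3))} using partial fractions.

Using partial fractions, f(t) = (-e^(4t) + 8e^(-3t))/7

Final answer: (-e^(4t) + 8e^(-3t))/7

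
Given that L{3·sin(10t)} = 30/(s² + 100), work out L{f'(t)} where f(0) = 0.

L{f'(t)} = s·F(s) - f(0) = s·30/(s² + 100) - 0 = 30s/(s² + 100)

Final answer: 30s/(s² + 100)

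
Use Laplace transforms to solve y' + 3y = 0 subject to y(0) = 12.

L{y'} + 3L{y} = 0. sY - 12 + 3Y = 0. Y(s+3) = 12. Y = 12/(s+3)

Final answer: y(t) = 12e^(-3t)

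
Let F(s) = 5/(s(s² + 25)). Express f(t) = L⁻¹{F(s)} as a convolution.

5/(s(s² + 25)) = (1/s)·(5/(s² + 25)) = L{1}·L{sin(5t)}. So f(t) = 1*(sin(5t)) = ∫₀ᵗ sin(5τ) dτ

Final answer: ∫₀ᵗ sin(5τ) dτ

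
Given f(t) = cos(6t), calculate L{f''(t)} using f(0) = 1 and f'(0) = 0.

F(s) = s/(s² + 36). L{f''(t)} = s²F(s) - sf(0) - f'(0) = s³/(s² + 36) - s = (s³ - s(s² + 36))/(s² + 36) = -36s/(s² + 36)

Final answer: -36s/(s² + 36)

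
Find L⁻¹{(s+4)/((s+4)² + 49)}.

Using frequency shift: L⁻¹{(s-a)/((s-a)² + b²)} = e^(at)cos(bt). Here a=-4, b=7

Final answer: e^(-4t)·cos(7t)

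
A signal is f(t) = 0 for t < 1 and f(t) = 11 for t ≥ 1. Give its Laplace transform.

f(t) = 11·u(t-1). L{u(t-1)} = e^(-s)/s, so L{f(t)} = 11·e^(-s)/s

Final answer: 11·e^(-s)/s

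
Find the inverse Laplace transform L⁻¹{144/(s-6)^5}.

L⁻¹{n!/(s-a)^(n+1)} = t^n·e^(at) with n=4, a=6. So L⁻¹{24/(s-6)^5} = t^4·e^(6t), and L⁻¹{144/(s-6)^5} = (144/24)·t^4·e^(6t) = 6·t^4·e^(6t)

Final answer: 6·t^4·e^(6t)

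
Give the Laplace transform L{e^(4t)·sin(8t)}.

L{e^(at)·sin(ωt)} = ω/((s-a)² + ω²), so L{e^(4t)·sin(8t)} = 8/((s-4)² + 64)

Final answer: 8/((s-4)² + 64)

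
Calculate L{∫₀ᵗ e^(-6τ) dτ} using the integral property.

L{∫₀ᵗ f(τ)dτ} = F(s)/s with F(s) = 1/(s+6), so L{∫₀ᵗ e^(-6τ) dτ} = 1/(s(s+6))

Final answer: 1/(s(s+6))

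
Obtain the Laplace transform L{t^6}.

L{t^n} = n!/s^(n+1), so L{t^6} = 720/s^7

Final answer: 720/s^7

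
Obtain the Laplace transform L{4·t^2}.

L{t^n} = n!/s^(n+1), so L{t^2} = 2/s^3. Then L{4·t^2} = 4·2/s^3 = 8/s^3

Final answer: 8/s^3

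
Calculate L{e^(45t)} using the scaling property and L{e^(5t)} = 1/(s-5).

Using L{f(at)} = (1/a)F(s/a) with a=9 and f(t) = e^(5t): L{e^(45t)} = (1/9) · 1/((s/9)-5) = (1/9) · 9/(s-45) = 1/(s-45)

Final answer: 1/(s-45)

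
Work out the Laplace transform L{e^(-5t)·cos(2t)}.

L{e^(at)·cos(ωt)} = (s-a)/((s-a)² + ω²), so L{e^(-5t)·cos(2t)} = (s+5)/((s+5)² + 4)

Final answer: (s+5)/((s+5)² + 4)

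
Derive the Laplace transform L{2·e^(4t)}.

L{e^(at)} = 1/(s-a), so L{e^(4t)} = 1/(s-4). Then L{2·e^(4t)} = 2/(s-4)

Final answer: 2/(s-4)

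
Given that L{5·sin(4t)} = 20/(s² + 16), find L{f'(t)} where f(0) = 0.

L{f'(t)} = s·F(s) - f(0) = s·20/(s² + 16) - 0 = 20s/(s² + 16)

Final answer: 20s/(s² + 16)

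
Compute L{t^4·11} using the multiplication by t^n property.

L{11} = 11/s. d^1/ds^1[1/s] = -1/s². d^2/ds^2[1/s] = 2/s^3. d^3/ds^3[1/s] = -6/s^4. d^4/ds^4[1/s] = 24/s^5. So L{t^4} = (-1)^{4}·24/s^5 = 24/s^5. Then L{t^4·11} = 11·24/s^5 = 264/s^5

Final answer: 264/s^5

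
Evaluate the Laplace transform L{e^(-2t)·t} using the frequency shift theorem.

L{e^(at)·t^n} = n!/(s-a)^(n+1), so L{e^(-2t)·t} = 1/(s+2)^2

Final answer: 1/(s+2)^2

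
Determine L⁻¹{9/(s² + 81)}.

This is the form c·a/(s² + a²) with a = 9. L⁻¹ = sin(9t)

Final answer: sin(9t)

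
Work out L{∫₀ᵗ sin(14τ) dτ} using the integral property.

L{∫₀ᵗ f(τ)dτ} = F(s)/s with F(s) = 14/(s² + 196), so the result is (14/(s² + 196))/s = 14/(s(s² + 196))

Final answer: 14/(s(s² + 196))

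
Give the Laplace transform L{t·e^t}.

L{t^n·e^(at)} = n!/(s-a)^(n+1), so L{t·e^t} = 1/(s-1)^2

Final answer: 1/(s-1)^2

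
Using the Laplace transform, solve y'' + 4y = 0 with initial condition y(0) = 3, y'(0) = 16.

L{y''} + 4L{y} = 0. s²Y - 3s - 16 + 4Y = 0. Y(s² + 4) = 3s + 16. Y = (3s + 16)/(s² + 4). Inverting: y(t) = 3cos(2t) + 8sin(2t)

Final answer: y(t) = 3cos(2t) + 8sin(2t)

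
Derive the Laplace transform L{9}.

L{9} = 9 · L{1} = 9/s

Final answer: 9/s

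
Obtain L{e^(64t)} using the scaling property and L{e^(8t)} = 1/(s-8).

Using L{f(at)} = (1/a)F(s/a) with a=8 and f(t) = e^(8t): L{e^(64t)} = (1/8) · 1/((s/8)-8) = (1/8) · 8/(s-64) = 1/(s-64)

Final answer: 1/(s-64)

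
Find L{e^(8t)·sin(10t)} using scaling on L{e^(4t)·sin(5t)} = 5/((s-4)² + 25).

Scaling with a=2: L{e^(8t)·sin(10t)} = (1/2) · 5/((s/2-4)² + 25). Simplifying: 10/((s-8)² + 100)

Final answer: 10/((s-8)² + 100)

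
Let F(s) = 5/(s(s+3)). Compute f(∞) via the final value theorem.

f(∞) = lim_{s→0} s·5/(s(s+3)) = lim_{s→0} 5/(s+3) = 5/3 = 5/3

Final answer: 5/3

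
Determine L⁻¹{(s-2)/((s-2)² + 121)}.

Using frequency shift: L⁻¹{(s-a)/((s-a)² + b²)} = e^(at)cos(bt). Here a=2, b=11

Final answer: e^(2t)·cos(11t)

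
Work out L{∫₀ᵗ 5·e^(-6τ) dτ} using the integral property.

L{∫₀ᵗ f(τ)dτ} = F(s)/s with F(s) = 5/(s+6), so L{∫₀ᵗ 5·e^(-6τ) dτ} = 5/(s(s+6))

Final answer: 5/(s(s+6))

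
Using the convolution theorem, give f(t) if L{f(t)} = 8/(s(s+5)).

8/(s(s+5)) = (8/s)·(1/(s+5)) = L{8}·L{e^(-5t)}. By convolution, f(t) = 8*e^(-5t) = ∫₀ᵗ 8·e^(-5τ) dτ = 8·(1 - e^(-5t))/5

Final answer: 8·(1 - e^(-5t))/5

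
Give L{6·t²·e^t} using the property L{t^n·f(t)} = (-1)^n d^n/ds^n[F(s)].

L{e^t} = 1/(s-1). d/ds[1/(s-1)] = -1/(s-1)². d²/ds²[1/(s-1)] = 2/(s-1)³. So L{t²·e^t} = (-1)² · 2/(s-1)³ = 2/(s-1)³. Then L{6·t²·e^t} = 6·2/(s-1)³ = 12/(s-1)³

Final answer: 12/(s-1)³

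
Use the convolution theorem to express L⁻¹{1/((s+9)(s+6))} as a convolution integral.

1/((s+9)(s+6)) = (1/(s+9))·(1/(s+6)) = L{e^(-9t)}·L{e^(-6t)}. So f(t) = e^(-9t)*e^(-6t) = ∫₀ᵗ e^(-9τ)·e^(-6(t-τ)) dτ

Final answer: ∫₀ᵗ e^(-9τ)·e^(-6(t-τ)) dτ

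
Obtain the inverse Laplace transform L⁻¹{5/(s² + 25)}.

L⁻¹{5/(s² + 25)} = sin(5t)

Final answer: sin(5t)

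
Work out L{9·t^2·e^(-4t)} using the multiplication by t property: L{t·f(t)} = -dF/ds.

Using L{t^n·e^(at)} = n!/(s-a)^(n+1), L{t^2·e^(-4t)} = 2/(s+4)^3, so L{9·t^2·e^(-4t)} = 9·2/(s+4)^3 = 18/(s+4)^3

Final answer: 18/(s+4)^3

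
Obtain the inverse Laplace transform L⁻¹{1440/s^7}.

L⁻¹{n!/s^(n+1)} = t^n with n=6. So L⁻¹{720/s^7} = t^6, and L⁻¹{1440/s^7} = (1440/720)·t^6 = 2·t^6

Final answer: 2·t^6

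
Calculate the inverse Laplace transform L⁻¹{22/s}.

L⁻¹{c/s} = c, so L⁻¹{22/s} = 22

Final answer: 22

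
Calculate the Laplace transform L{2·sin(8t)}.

L{sin(ωt)} = ω/(s² + ω²), so L{sin(8t)} = 8/(s² + 64). Then L{2·sin(8t)} = 2·8/(s² + 64) = 16/(s² + 64)

Final answer: 16/(s² + 64)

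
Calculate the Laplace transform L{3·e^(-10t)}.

L{e^(at)} = 1/(s-a), so L{e^(-10t)} = 1/(s+10). Then L{3·e^(-10t)} = 3/(s+10)

Final answer: 3/(s+10)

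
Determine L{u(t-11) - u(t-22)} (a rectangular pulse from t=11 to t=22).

L{u(t-a)} = e^(-as)/s. L{u(t-11) - u(t-22)} = (e^(-11s) - e^(-22s))/s

Final answer: (e^(-11s) - e^(-22s))/s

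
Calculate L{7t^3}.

L{t^n} = n!/s^(n+1). So L{7t^3} = 7·3!/s^4 = 42/s^4

Final answer: 42/s^4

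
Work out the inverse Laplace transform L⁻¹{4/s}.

L⁻¹{c/s} = c, so L⁻¹{4/s} = 4

Final answer: 4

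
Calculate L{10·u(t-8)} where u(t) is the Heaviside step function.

L{u(t-a)} = e^(-as)/s. Here a=8, so L{u(t-8)} = e^(-8s)/s, and L{10·u(t-8)} = 10·e^(-8s)/s

Final answer: 10·e^(-8s)/s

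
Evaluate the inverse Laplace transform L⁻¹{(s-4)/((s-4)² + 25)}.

Using frequency shift, L⁻¹{(s-4)/((s-4)² + 25)} = e^(4t)·cos(5t)

Final answer: e^(4t)·cos(5t)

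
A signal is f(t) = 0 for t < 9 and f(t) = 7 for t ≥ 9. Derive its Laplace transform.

f(t) = 7·u(t-9). L{u(t-9)} = e^(-9s)/s, so L{f(t)} = 7·e^(-9s)/s

Final answer: 7·e^(-9s)/s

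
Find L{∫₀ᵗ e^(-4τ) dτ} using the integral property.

L{∫₀ᵗ f(τ)dτ} = F(s)/s with F(s) = 1/(s+4), so L{∫₀ᵗ e^(-4τ) dτ} = 1/(s(s+4))

Final answer: 1/(s(s+4))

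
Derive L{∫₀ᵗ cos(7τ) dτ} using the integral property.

L{∫₀ᵗ f(τ)dτ} = F(s)/s with F(s) = s/(s² + 49), so the result is (s/(s² + 49))/s = 1/(s² + 49)

Final answer: 1/(s² + 49)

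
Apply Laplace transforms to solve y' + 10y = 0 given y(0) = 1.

L{y'} + 10L{y} = 0. sY - 1 + 10Y = 0. Y(s+10) = 1. Y = 1/(s+10)

Final answer: y(t) = e^(-10t)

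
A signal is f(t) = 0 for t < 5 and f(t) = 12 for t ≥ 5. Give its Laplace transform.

f(t) = 12·u(t-5). L{u(t-5)} = e^(-5s)/s, so L{f(t)} = 12·e^(-5s)/s

Final answer: 12·e^(-5s)/s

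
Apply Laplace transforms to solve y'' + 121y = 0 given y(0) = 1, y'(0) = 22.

L{y''} + 121L{y} = 0. s²Y - s - 22 + 121Y = 0. Y(s² + 121) = s + 22. Y = (s + 22)/(s² + 121). Inverting: y(t) = cos(11t) + 2sin(11t)

Final answer: y(t) = cos(11t) + 2sin(11t)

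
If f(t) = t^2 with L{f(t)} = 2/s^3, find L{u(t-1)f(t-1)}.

Time shift theorem: L{u(t-a)f(t-a)} = e^(-as)F(s). Here a=1, F(s) = 2/s^3, so L{u(t-1)f(t-1)} = e^(-s)·2/s^3

Final answer: e^(-s)·2/s^3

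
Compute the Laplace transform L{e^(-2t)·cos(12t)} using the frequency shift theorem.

Frequency shift: L{e^(at)f(t)} = F(s-a). L{e^(-2t)·cos(12t)} = (s+2)/((s+2)² + 144)

Final answer: (s+2)/((s+2)² + 144)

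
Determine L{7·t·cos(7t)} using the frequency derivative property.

L{cos(7t)} = s/(s² + 49). Derivative: d/ds[s/(s² + 49)] = [(s² + 49) - s·2s]/(s² + 49)² = (49 - s²)/(s² + 49)². So L{t·cos(7t)} = -F'(s) = (s² - 49)/(s² + 49)². Then L{7·t·cos(7t)} = 7·(s² - 49)/(s² + 49)²

Final answer: 7·(s² - 49)/(s² + 49)²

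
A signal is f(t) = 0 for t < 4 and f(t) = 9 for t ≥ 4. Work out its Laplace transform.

f(t) = 9·u(t-4). L{u(t-4)} = e^(-4s)/s, so L{f(t)} = 9·e^(-4s)/s

Final answer: 9·e^(-4s)/s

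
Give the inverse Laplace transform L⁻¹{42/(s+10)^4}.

L⁻¹{n!/(s-a)^(n+1)} = t^n·e^(at) with n=3, a=-10. So L⁻¹{6/(s+10)^4} = t^3·e^(-10t), and L⁻¹{42/(s+10)^4} = (42/6)·t^3·e^(-10t) = 7·t^3·e^(-10t)

Final answer: 7·t^3·e^(-10t)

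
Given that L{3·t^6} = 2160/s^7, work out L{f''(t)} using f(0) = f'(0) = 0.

L{f''(t)} = s²F(s) - sf(0) - f'(0) = s²·2160/s^7 - 0 - 0 = 2160/s^5

Final answer: 2160/s^5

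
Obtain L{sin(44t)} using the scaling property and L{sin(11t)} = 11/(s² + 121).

Using L{f(at)} = (1/a)F(s/a) with a=4: L{sin(44t)} = (1/4) · 11/((s/4)² + 121) = (1/4) · 11·16/(s² + 1936) = 44/(s² + 1936)

Final answer: 44/(s² + 1936)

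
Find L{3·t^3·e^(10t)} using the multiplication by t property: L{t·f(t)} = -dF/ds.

Using L{t^n·e^(at)} = n!/(s-a)^(n+1), L{t^3·e^(10t)} = 6/(s-10)^4, so L{3·t^3·e^(10t)} = 3·6/(s-10)^4 = 18/(s-10)^4

Final answer: 18/(s-10)^4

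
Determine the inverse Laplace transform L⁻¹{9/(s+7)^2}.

L⁻¹{n!/(s-a)^(n+1)} = t^n·e^(at) with n=1, a=-7. So L⁻¹{1/(s+7)^2} = t·e^(-7t), and L⁻¹{9/(s+7)^2} = (9/1)·t·e^(-7t) = 9·t·e^(-7t)

Final answer: 9·t·e^(-7t)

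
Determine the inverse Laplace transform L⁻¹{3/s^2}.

L⁻¹{n!/s^(n+1)} = t^n with n=1. So L⁻¹{1/s^2} = t, and L⁻¹{3/s^2} = (3/1)·t = 3·t

Final answer: 3·t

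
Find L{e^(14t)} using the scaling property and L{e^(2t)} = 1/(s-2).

Using L{f(at)} = (1/a)F(s/a) with a=7 and f(t) = e^(2t): L{e^(14t)} = (1/7) · 1/((s/7)-2) = (1/7) · 7/(s-14) = 1/(s-14)

Final answer: 1/(s-14)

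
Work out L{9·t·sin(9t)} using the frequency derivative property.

L{sin(9t)} = 9/(s² + 81). By L{t·f(t)} = -F'(s): -d/ds[9/(s² + 81)] = -(9)·(-2s)/(s² + 81)² = 18s/(s² + 81)². Then L{9·t·sin(9t)} = 9·18s/(s² + 81)² = 162s/(s² + 81)²

Final answer: 162s/(s² + 81)²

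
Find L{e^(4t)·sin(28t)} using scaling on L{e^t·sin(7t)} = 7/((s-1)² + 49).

Scaling with a=4: L{e^(4t)·sin(28t)} = (1/4) · 7/((s/4-1)² + 49). Simplifying: 28/((s-4)² + 784)

Final answer: 28/((s-4)² + 784)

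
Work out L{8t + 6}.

L{8t + 6} = 8·L{t} + 6·L{1} = 8/s² + 6/s

Final answer: 8/s² + 6/s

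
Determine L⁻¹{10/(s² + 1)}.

This is the form c·a/(s² + a²) with a = 1, c = 10. L⁻¹ = 10·sin(t)

Final answer: 10·sin(t)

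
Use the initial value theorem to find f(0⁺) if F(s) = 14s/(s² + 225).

f(0⁺) = lim_{s→∞} s·14s/(s² + 225) = lim_{s→∞} 14s²/(s² + 225) = 14

Final answer: 14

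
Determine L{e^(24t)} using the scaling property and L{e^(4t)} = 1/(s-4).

Using L{f(at)} = (1/a)F(s/a) with a=6 and f(t) = e^(4t): L{e^(24t)} = (1/6) · 1/((s/6)-4) = (1/6) · 6/(s-24) = 1/(s-24)

Final answer: 1/(s-24)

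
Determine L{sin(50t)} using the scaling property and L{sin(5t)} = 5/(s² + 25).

Using L{f(at)} = (1/a)F(s/a) with a=10: L{sin(50t)} = (1/10) · 5/((s/10)² + 25) = (1/10) · 5·100/(s² + 2500) = 50/(s² + 2500)

Final answer: 50/(s² + 2500)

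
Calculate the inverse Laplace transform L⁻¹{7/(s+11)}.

L⁻¹{1/(s-a)} = e^(at), so L⁻¹{1/(s+11)} = e^(-11t), and L⁻¹{7/(s+11)} = 7·e^(-11t)

Final answer: 7·e^(-11t)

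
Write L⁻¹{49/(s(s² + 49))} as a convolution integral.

49/(s(s² + 49)) = (1/s)·(49/(s² + 49)) = L{1}·L{7·sin(7t)}. So f(t) = 1*(7·sin(7t)) = ∫₀ᵗ 7·sin(7τ) dτ

Final answer: ∫₀ᵗ 7·sin(7τ) dτ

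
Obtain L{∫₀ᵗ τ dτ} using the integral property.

L{∫₀ᵗ f(τ)dτ} = F(s)/s with f(t) = t. F(s) = 1/s^2, so L{∫₀ᵗ τ dτ} = (1/s^2)/s = 1/s^3. (Check: ∫₀ᵗ τ dτ = t^2/2.)

Final answer: 1/s^3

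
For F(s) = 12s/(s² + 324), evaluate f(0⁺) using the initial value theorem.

f(0⁺) = lim_{s→∞} s·12s/(s² + 324) = lim_{s→∞} 12s²/(s² + 324) = 12

Final answer: 12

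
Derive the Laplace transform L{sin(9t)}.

L{sin(ωt)} = ω/(s² + ω²), so L{sin(9t)} = 9/(s² + 81)

Final answer: 9/(s² + 81)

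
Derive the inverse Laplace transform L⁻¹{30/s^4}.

L⁻¹{n!/s^(n+1)} = t^n with n=3. So L⁻¹{6/s^4} = t^3, and L⁻¹{30/s^4} = (30/6)·t^3 = 5·t^3

Final answer: 5·t^3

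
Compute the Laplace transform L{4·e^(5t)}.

L{e^(at)} = 1/(s-a), so L{e^(5t)} = 1/(s-5). Then L{4·e^(5t)} = 4/(s-5)

Final answer: 4/(s-5)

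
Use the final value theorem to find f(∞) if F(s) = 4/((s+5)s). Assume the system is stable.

f(∞) = lim_{s→0} sF(s) = lim_{s→0} 4/(s+5) = 4/5

Final answer: 4/5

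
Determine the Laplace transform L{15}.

L{15} = 15 · L{1} = 15/s

Final answer: 15/s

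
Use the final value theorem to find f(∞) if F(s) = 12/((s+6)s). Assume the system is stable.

f(∞) = lim_{s→0} sF(s) = lim_{s→0} 12/(s+6) = 2

Final answer: 2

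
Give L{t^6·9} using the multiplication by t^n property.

L{9} = 9/s. d^1/ds^1[1/s] = -1/s². d^2/ds^2[1/s] = 2/s^3. d^3/ds^3[1/s] = -6/s^4. d^4/ds^4[1/s] = 24/s^5. d^5/ds^5[1/s] = -120/s^6. d^6/ds^6[1/s] = 720/s^7. So L{t^6} = (-1)^{6}·720/s^7 = 720/s^7. Then L{t^6·9} = 9·720/s^7 = 6480/s^7

Final answer: 6480/s^7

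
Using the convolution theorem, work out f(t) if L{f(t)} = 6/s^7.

6/s^7 = (6/s)·(1/s^6) = L{6}·L{t^5/120}. By convolution, f(t) = 6*t^5/120 = ∫₀ᵗ 6·τ^5/120 dτ = 6·t^6/720

Final answer: 6·t^6/720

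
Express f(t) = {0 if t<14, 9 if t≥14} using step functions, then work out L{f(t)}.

f(t) = 9·u(t-14). L{u(t-14)} = e^(-14s)/s, so L{f(t)} = 9·e^(-14s)/s

Final answer: 9·e^(-14s)/s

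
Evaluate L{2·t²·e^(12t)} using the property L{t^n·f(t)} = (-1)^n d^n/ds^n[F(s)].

L{e^(12t)} = 1/(s-12). d/ds[1/(s-12)] = -1/(s-12)². d²/ds²[1/(s-12)] = 2/(s-12)³. So L{t²·e^(12t)} = (-1)² · 2/(s-12)³ = 2/(s-12)³. Then L{2·t²·e^(12t)} = 2·2/(s-12)³ = 4/(s-12)³

Final answer: 4/(s-12)³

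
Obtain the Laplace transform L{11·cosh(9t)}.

L{cosh(ωt)} = s/(s² - ω²), so L{cosh(9t)} = s/(s² - 81). Then L{11·cosh(9t)} = 11·s/(s² - 81) = 11s/(s² - 81)

Final answer: 11s/(s² - 81)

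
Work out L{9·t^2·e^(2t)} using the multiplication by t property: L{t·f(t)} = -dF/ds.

Using L{t^n·e^(at)} = n!/(s-a)^(n+1), L{t^2·e^(2t)} = 2/(s-2)^3, so L{9·t^2·e^(2t)} = 9·2/(s-2)^3 = 18/(s-2)^3

Final answer: 18/(s-2)^3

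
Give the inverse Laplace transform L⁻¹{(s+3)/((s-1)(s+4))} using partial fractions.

Using partial fractions, f(t) = (4e^t + e^(-4t))/5

Final answer: (4e^t + e^(-4t))/5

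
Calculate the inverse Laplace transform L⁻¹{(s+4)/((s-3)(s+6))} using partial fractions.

Using partial fractions, f(t) = (7e^(3t) + 2e^(-6t))/9

Final answer: (7e^(3t) + 2e^(-6t))/9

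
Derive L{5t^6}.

L{t^n} = n!/s^(n+1). So L{5t^6} = 5·6!/s^7 = 3600/s^7

Final answer: 3600/s^7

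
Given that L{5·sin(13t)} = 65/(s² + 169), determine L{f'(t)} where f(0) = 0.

L{f'(t)} = s·F(s) - f(0) = s·65/(s² + 169) - 0 = 65s/(s² + 169)

Final answer: 65s/(s² + 169)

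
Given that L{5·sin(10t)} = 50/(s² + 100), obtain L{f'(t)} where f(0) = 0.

L{f'(t)} = s·F(s) - f(0) = s·50/(s² + 100) - 0 = 50s/(s² + 100)

Final answer: 50s/(s² + 100)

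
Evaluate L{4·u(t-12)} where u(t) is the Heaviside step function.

L{u(t-a)} = e^(-as)/s. Here a=12, so L{u(t-12)} = e^(-12s)/s, and L{4·u(t-12)} = 4·e^(-12s)/s

Final answer: 4·e^(-12s)/s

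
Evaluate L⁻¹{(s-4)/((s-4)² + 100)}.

Using frequency shift: L⁻¹{(s-a)/((s-a)² + b²)} = e^(at)cos(bt). Here a=4, b=10

Final answer: e^(4t)·cos(10t)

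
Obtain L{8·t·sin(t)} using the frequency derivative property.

L{sin(t)} = 1/(s² + 1). By L{t·f(t)} = -F'(s): -d/ds[1/(s² + 1)] = -(1)·(-2s)/(s² + 1)² = 2s/(s² + 1)². Then L{8·t·sin(t)} = 8·2s/(s² + 1)² = 16s/(s² + 1)²

Final answer: 16s/(s² + 1)²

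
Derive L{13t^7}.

L{t^n} = n!/s^(n+1). So L{13t^7} = 13·7!/s^8 = 65520/s^8

Final answer: 65520/s^8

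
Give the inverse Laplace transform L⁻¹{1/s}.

L⁻¹{c/s} = c, so L⁻¹{1/s} = 1

Final answer: 1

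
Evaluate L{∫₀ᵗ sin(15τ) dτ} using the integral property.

L{∫₀ᵗ f(τ)dτ} = F(s)/s with F(s) = 15/(s² + 225), so the result is (15/(s² + 225))/s = 15/(s(s² + 225))

Final answer: 15/(s(s² + 225))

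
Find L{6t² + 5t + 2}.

L{6t² + 5t + 2} = 6·2/s³ + 5/s² + 2/s = 12/s³ + 5/s² + 2/s

Final answer: 12/s³ + 5/s² + 2/s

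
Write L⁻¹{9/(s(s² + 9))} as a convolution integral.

9/(s(s² + 9)) = (1/s)·(9/(s² + 9)) = L{1}·L{3·sin(3t)}. So f(t) = 1*(3·sin(3t)) = ∫₀ᵗ 3·sin(3τ) dτ

Final answer: ∫₀ᵗ 3·sin(3τ) dτ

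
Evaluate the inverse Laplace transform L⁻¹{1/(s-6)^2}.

L⁻¹{n!/(s-a)^(n+1)} = t^n·e^(at), so L⁻¹{1/(s-6)^2} = t·e^(6t)

Final answer: t·e^(6t)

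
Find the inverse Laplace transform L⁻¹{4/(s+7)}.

L⁻¹{1/(s-a)} = e^(at), so L⁻¹{1/(s+7)} = e^(-7t), and L⁻¹{4/(s+7)} = 4·e^(-7t)

Final answer: 4·e^(-7t)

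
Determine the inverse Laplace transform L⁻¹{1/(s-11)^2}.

L⁻¹{n!/(s-a)^(n+1)} = t^n·e^(at), so L⁻¹{1/(s-11)^2} = t·e^(11t)

Final answer: t·e^(11t)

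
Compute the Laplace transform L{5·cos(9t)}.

L{cos(ωt)} = s/(s² + ω²), so L{cos(9t)} = s/(s² + 81). Then L{5·cos(9t)} = 5·s/(s² + 81) = 5s/(s² + 81)

Final answer: 5s/(s² + 81)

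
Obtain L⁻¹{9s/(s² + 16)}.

This is the form c·s/(s² + a²) with a = 4, c = 9. L⁻¹ = 9·cos(4t)

Final answer: 9·cos(4t)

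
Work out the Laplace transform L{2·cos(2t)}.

L{cos(ωt)} = s/(s² + ω²), so L{cos(2t)} = s/(s² + 4). Then L{2·cos(2t)} = 2·s/(s² + 4) = 2s/(s² + 4)

Final answer: 2s/(s² + 4)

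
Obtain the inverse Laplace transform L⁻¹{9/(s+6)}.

L⁻¹{1/(s-a)} = e^(at), so L⁻¹{1/(s+6)} = e^(-6t), and L⁻¹{9/(s+6)} = 9·e^(-6t)

Final answer: 9·e^(-6t)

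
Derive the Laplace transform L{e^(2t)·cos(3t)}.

L{e^(at)·cos(ωt)} = (s-a)/((s-a)² + ω²), so L{e^(2t)·cos(3t)} = (s-2)/((s-2)² + 9)

Final answer: (s-2)/((s-2)² + 9)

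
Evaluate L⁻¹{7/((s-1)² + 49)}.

Form: b/((s-a)² + b²) → e^(at)sin(bt). With a=1, b=7

Final answer: e^t·sin(7t)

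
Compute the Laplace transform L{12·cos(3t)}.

L{cos(ωt)} = s/(s² + ω²), so L{cos(3t)} = s/(s² + 9). Then L{12·cos(3t)} = 12·s/(s² + 9) = 12s/(s² + 9)

Final answer: 12s/(s² + 9)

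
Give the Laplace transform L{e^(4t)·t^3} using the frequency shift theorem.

L{e^(at)·t^n} = n!/(s-a)^(n+1), so L{e^(4t)·t^3} = 6/(s-4)^4

Final answer: 6/(s-4)^4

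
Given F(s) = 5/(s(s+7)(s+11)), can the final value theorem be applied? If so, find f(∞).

Poles of sF(s) = 5/((s+7)(s+11)) are at s = -7 and s = -11, both in the left half-plane. Theorem applies. f(∞) = lim_{s→0} sF(s) = 5/(7·11) = 5/77

Final answer: 5/77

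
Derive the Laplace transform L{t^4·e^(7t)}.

L{t^n·e^(at)} = n!/(s-a)^(n+1), so L{t^4·e^(7t)} = 24/(s-7)^5

Final answer: 24/(s-7)^5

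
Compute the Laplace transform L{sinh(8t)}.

L{sinh(ωt)} = ω/(s² - ω²), so L{sinh(8t)} = 8/(s² - 64)

Final answer: 8/(s² - 64)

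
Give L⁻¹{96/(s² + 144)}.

This is the form c·a/(s² + a²) with a = 12, c = 8. L⁻¹ = 8·sin(12t)

Final answer: 8·sin(12t)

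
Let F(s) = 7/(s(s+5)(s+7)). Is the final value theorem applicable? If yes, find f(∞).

Poles of sF(s) = 7/((s+5)(s+7)) are at s = -5 and s = -7, both in the left half-plane. Theorem applies. f(∞) = lim_{s→0} sF(s) = 7/(5·7) = 1/5

Final answer: 1/5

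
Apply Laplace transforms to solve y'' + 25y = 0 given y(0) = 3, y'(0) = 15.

L{y''} + 25L{y} = 0. s²Y - 3s - 15 + 25Y = 0. Y(s² + 25) = 3s + 15. Y = (3s + 15)/(s² + 25). Inverting: y(t) = 3cos(5t) + 3sin(5t)

Final answer: y(t) = 3cos(5t) + 3sin(5t)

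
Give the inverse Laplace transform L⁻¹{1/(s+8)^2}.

L⁻¹{n!/(s-a)^(n+1)} = t^n·e^(at), so L⁻¹{1/(s+8)^2} = t·e^(-8t)

Final answer: t·e^(-8t)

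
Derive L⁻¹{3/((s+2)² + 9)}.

Form: b/((s-a)² + b²) → e^(at)sin(bt). With a=-2, b=3

Final answer: e^(-2t)·sin(3t)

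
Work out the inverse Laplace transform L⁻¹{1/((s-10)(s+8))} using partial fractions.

Decompose: A/(s-10) + B/(s+8). A = 1/18, B = -1/18. f(t) = (e^(10t) - e^(-8t))/18

Final answer: (e^(10t) - e^(-8t))/18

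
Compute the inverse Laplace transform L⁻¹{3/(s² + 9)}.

L⁻¹{3/(s² + 9)} = sin(3t)

Final answer: sin(3t)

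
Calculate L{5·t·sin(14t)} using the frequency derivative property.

L{sin(14t)} = 14/(s² + 196). By L{t·f(t)} = -F'(s): -d/ds[14/(s² + 196)] = -(14)·(-2s)/(s² + 196)² = 28s/(s² + 196)². Then L{5·t·sin(14t)} = 5·28s/(s² + 196)² = 140s/(s² + 196)²

Final answer: 140s/(s² + 196)²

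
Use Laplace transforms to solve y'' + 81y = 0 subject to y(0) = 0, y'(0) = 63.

L{y''} + 81L{y} = 0. s²Y - 0 - 63 + 81Y = 0. Y(s² + 81) = 63. Y = (63)/(s² + 81). Inverting: y(t) = 7sin(9t)

Final answer: y(t) = 7sin(9t)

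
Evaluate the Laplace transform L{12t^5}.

L{12t^5} = 12 · L{t^5} = 12 · 120/s^6 = 1440/s^6

Final answer: 1440/s^6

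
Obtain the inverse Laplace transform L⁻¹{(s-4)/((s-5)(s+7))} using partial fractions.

Using partial fractions, f(t) = (e^(5t) + 11e^(-7t))/12

Final answer: (e^(5t) + 11e^(-7t))/12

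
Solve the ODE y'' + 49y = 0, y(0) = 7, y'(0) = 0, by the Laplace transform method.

L{y''} + 49L{y} = 0. s²Y - 7s - 0 + 49Y = 0. Y(s² + 49) = 7s. Y = (7s)/(s² + 49). Inverting: y(t) = 7cos(7t)

Final answer: y(t) = 7cos(7t)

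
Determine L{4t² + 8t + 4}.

L{4t² + 8t + 4} = 4·2/s³ + 8/s² + 4/s = 8/s³ + 8/s² + 4/s

Final answer: 8/s³ + 8/s² + 4/s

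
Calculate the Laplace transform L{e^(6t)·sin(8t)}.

L{e^(at)·sin(ωt)} = ω/((s-a)² + ω²), so L{e^(6t)·sin(8t)} = 8/((s-6)² + 64)

Final answer: 8/((s-6)² + 64)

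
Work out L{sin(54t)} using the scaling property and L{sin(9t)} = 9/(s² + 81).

Using L{f(at)} = (1/a)F(s/a) with a=6: L{sin(54t)} = (1/6) · 9/((s/6)² + 81) = (1/6) · 9·36/(s² + 2916) = 54/(s² + 2916)

Final answer: 54/(s² + 2916)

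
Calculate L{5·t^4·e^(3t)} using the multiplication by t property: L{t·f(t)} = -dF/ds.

Using L{t^n·e^(at)} = n!/(s-a)^(n+1), L{t^4·e^(3t)} = 24/(s-3)^5, so L{5·t^4·e^(3t)} = 5·24/(s-3)^5 = 120/(s-3)^5

Final answer: 120/(s-3)^5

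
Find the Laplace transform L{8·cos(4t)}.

L{cos(ωt)} = s/(s² + ω²), so L{cos(4t)} = s/(s² + 16). Then L{8·cos(4t)} = 8·s/(s² + 16) = 8s/(s² + 16)

Final answer: 8s/(s² + 16)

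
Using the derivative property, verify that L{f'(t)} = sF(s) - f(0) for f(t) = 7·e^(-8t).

f'(t) = -56e^(-8t). Direct: L{f'(t)} = -56/(s+8). Property: s·7/(s+8) - 7 = (7s - 7(s+8))/(s+8) = -56/(s+8). ✓

Final answer: -56/(s+8)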